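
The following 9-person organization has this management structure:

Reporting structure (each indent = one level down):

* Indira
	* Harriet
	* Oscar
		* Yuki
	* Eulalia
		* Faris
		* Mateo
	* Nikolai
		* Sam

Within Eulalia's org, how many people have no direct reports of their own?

The people in Eulalia's organization with no one reporting to them are Mateo, Faris. That is 2.

2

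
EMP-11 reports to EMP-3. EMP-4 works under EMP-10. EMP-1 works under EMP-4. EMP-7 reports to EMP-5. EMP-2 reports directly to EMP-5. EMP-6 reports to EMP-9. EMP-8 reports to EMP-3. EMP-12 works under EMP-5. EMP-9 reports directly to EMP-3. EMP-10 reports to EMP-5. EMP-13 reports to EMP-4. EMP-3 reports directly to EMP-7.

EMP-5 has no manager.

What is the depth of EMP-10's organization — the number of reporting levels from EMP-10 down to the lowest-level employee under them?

2

The longest chain under EMP-10 runs EMP-10 → EMP-4 → EMP-13, which is 2 levels below EMP-10.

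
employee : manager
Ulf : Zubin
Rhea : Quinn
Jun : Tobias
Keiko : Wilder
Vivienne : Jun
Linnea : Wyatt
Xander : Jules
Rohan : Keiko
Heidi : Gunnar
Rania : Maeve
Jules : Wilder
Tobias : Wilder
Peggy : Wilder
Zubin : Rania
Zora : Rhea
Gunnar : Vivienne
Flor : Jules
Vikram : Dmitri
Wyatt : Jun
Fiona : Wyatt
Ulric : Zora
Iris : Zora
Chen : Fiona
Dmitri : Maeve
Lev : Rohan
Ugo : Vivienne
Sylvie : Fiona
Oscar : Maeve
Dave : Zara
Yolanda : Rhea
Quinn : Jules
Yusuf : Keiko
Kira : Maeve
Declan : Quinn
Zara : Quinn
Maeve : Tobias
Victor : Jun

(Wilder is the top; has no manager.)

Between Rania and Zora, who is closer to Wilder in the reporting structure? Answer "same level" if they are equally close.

Rania is 3 levels below Wilder; Zora is 4. Rania is higher.

Rania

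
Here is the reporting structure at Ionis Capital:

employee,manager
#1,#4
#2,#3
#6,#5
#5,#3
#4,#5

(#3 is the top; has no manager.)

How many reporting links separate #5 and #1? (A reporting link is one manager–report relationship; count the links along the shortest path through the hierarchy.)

#1 is in #5's organization: the chain from #1 up to #5 is #1 → #4 → #5, which is 2 links.

2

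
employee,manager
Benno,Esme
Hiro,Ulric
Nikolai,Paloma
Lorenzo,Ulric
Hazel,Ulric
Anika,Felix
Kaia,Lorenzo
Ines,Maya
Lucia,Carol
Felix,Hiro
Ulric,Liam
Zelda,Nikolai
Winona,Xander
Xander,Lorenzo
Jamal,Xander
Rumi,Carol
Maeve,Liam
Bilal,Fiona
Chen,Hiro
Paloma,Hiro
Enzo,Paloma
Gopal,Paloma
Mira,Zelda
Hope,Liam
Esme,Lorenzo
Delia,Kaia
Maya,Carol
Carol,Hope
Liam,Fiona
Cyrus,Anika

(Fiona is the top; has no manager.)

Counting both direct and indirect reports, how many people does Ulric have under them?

Ulric directly manages Hiro, Lorenzo, Hazel. Under Hiro: Chen, Paloma, Gopal, Enzo, Nikolai, Zelda, Mira, Felix, Anika, Cyrus (10). Under Lorenzo: Xander, Jamal, Winona, Kaia, Delia, Esme, Benno (7). Hazel has no reports. So Ulric's organization is 3 direct reports plus everyone under them: 11 + 8 + 1 = 20.

20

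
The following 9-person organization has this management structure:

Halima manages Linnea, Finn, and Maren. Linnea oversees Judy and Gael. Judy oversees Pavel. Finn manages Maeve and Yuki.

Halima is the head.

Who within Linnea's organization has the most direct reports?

Direct-report counts within Linnea's organization: Linnea has 2; Judy has 1. The largest is 2, held by Linnea.

Linnea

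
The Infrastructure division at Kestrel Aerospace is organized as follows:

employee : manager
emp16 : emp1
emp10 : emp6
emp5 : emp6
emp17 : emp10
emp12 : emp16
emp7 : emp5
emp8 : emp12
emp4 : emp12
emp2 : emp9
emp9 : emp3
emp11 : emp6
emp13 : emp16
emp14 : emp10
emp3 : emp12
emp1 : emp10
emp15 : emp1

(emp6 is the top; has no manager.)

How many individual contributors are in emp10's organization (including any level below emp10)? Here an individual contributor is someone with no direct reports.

7

The people in emp10's organization with no one reporting to them are emp17, emp14, emp15, emp13, emp8, emp2, emp4. That is 7.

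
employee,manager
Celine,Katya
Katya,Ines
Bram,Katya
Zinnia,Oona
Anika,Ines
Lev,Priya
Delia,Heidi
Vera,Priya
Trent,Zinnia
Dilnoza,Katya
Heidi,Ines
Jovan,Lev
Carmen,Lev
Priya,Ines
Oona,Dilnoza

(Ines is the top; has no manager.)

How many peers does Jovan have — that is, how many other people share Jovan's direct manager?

1

Jovan reports to Lev. Lev's other direct reports are Carmen — 1 peer.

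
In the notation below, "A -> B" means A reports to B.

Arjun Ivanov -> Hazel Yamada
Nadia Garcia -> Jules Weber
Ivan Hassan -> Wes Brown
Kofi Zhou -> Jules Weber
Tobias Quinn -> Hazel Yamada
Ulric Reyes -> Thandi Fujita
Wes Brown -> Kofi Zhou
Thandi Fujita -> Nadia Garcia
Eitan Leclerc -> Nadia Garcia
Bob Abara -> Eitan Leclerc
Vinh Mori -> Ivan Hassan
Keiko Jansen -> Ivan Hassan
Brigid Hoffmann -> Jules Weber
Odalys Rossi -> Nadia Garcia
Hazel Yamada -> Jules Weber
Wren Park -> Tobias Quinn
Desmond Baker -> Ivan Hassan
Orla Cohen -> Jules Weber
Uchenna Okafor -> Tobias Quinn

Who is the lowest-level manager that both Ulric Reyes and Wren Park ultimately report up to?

Jules Weber

Ulric Reyes's chain of managers is Thandi Fujita, Nadia Garcia, Jules Weber. Wren Park's chain of managers is Tobias Quinn, Hazel Yamada, Jules Weber. The first manager that appears in both chains is Jules Weber.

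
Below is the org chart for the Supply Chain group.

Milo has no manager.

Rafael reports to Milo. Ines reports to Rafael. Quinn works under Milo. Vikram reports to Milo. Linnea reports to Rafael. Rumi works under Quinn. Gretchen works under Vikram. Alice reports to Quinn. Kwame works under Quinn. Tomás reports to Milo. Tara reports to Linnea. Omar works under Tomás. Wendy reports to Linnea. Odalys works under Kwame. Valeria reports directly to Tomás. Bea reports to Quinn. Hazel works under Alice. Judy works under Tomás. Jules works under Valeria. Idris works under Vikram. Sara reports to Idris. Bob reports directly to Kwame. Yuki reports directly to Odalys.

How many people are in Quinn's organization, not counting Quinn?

8

Quinn directly manages Rumi, Alice, Kwame, Bea. Rumi has no reports. Under Alice: Hazel (1). Under Kwame: Bob, Odalys, Yuki (3). Bea has no reports. So Quinn's organization is 4 direct reports plus everyone under them: 1 + 2 + 4 + 1 = 8.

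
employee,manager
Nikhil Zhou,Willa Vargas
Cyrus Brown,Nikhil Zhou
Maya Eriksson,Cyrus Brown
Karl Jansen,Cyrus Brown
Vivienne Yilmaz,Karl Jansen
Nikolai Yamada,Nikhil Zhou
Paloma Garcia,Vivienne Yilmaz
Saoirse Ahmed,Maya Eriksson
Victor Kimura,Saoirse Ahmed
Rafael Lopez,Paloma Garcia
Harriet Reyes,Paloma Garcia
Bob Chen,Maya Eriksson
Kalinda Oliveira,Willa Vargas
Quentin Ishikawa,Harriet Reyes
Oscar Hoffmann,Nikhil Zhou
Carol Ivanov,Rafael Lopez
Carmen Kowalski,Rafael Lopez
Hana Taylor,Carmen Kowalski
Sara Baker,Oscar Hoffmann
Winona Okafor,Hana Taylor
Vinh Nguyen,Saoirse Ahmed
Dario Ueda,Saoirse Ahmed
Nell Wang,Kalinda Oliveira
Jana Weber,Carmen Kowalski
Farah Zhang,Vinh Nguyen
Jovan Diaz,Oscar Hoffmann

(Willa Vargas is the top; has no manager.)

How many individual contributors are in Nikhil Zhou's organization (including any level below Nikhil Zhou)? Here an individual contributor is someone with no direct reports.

11

The people in Nikhil Zhou's organization with no one reporting to them are Jovan Diaz, Sara Baker, Nikolai Yamada, Quentin Ishikawa, Jana Weber, Winona Okafor, Carol Ivanov, Bob Chen, Dario Ueda, Farah Zhang, Victor Kimura. That is 11.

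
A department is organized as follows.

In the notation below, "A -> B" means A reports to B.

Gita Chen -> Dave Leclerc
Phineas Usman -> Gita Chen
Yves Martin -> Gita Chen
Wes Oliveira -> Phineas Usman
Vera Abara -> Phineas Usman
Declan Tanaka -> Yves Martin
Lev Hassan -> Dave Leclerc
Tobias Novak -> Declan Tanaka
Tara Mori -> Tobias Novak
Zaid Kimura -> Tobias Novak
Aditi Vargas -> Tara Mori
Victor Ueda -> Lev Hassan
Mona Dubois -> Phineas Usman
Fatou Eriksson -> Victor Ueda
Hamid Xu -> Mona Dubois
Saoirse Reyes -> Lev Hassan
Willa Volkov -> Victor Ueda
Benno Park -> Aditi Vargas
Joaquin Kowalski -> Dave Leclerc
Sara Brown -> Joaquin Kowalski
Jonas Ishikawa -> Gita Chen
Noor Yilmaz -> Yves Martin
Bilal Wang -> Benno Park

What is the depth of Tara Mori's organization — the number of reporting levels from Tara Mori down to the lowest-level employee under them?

3

The longest chain under Tara Mori runs Tara Mori → Aditi Vargas → Benno Park → Bilal Wang, which is 3 levels below Tara Mori.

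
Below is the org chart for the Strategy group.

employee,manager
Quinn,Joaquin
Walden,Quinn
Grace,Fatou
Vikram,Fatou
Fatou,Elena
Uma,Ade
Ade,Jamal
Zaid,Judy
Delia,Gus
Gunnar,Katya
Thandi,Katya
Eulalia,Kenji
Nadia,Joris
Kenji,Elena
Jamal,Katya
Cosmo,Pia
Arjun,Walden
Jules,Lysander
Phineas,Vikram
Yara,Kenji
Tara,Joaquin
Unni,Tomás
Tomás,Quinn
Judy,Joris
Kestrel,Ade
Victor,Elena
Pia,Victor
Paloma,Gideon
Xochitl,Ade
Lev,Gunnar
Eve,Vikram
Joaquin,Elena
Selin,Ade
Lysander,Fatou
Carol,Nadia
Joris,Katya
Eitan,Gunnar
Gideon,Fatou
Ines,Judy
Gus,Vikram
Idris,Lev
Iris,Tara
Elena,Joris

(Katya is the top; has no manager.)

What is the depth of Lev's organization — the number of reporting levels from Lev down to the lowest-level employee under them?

1

The longest chain under Lev runs Lev → Idris, which is 1 level below Lev.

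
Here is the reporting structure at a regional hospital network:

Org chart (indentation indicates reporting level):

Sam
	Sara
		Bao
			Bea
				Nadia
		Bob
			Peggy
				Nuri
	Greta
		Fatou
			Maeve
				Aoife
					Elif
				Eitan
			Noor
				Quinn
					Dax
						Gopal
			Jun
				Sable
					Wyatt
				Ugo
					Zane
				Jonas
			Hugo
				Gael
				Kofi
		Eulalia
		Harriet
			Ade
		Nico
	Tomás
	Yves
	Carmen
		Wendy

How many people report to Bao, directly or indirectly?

2

Bao directly manages Bea. Under Bea: Nadia (1). That's 2 in total.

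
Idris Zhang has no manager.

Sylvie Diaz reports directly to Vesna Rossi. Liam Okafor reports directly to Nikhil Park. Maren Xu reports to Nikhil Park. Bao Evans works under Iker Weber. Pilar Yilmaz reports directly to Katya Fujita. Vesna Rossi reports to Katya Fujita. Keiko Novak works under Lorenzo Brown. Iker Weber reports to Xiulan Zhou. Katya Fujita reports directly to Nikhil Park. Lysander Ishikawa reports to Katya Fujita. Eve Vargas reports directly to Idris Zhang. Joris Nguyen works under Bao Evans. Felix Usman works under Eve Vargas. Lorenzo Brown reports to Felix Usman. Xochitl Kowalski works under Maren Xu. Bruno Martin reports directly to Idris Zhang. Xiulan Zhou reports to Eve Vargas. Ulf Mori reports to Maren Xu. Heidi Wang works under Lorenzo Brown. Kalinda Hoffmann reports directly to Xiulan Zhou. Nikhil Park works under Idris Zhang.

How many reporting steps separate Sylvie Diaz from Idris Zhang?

4

Chain from Sylvie Diaz up to Idris Zhang: Sylvie Diaz → Vesna Rossi → Katya Fujita → Nikhil Park → Idris Zhang. That is 4 steps up, so Sylvie Diaz is 4 levels below Idris Zhang.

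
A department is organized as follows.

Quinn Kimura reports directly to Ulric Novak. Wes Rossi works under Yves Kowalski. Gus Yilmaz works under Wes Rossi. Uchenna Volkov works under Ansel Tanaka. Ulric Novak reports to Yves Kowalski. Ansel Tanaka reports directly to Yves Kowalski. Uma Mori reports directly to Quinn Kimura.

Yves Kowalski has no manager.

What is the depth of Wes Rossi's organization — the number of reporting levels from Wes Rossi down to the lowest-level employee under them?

The longest chain under Wes Rossi runs Wes Rossi → Gus Yilmaz, which is 1 level below Wes Rossi.

1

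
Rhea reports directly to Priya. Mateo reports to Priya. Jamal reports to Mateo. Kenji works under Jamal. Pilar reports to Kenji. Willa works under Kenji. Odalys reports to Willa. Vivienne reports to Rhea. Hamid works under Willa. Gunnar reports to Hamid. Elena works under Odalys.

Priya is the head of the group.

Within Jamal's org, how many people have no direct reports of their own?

3

The people in Jamal's organization with no one reporting to them are Gunnar, Elena, Pilar. That is 3.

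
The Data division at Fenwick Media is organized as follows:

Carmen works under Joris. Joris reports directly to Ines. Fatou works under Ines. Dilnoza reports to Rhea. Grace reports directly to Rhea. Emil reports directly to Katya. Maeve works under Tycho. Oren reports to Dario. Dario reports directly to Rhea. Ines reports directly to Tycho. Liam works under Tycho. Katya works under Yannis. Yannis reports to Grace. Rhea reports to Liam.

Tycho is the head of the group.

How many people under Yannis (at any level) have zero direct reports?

The only person in Yannis's organization with no one reporting to them is Emil. That is 1.

1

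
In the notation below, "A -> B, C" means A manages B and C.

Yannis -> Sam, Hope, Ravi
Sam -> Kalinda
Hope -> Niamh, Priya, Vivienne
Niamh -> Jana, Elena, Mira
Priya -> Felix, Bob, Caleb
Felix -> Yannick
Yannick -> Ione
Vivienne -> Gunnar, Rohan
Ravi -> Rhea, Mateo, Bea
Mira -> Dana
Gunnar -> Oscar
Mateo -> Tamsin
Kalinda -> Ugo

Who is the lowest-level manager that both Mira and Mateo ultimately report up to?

Mira's chain of managers is Niamh, Hope, Yannis. Mateo's chain of managers is Ravi, Yannis. The first manager that appears in both chains is Yannis.

Yannis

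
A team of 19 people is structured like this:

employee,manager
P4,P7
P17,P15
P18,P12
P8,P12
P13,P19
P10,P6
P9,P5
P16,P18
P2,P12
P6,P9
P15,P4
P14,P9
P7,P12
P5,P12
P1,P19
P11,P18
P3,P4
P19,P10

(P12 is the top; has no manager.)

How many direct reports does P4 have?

2

P4 directly manages P15, P3. That is 2 direct reports.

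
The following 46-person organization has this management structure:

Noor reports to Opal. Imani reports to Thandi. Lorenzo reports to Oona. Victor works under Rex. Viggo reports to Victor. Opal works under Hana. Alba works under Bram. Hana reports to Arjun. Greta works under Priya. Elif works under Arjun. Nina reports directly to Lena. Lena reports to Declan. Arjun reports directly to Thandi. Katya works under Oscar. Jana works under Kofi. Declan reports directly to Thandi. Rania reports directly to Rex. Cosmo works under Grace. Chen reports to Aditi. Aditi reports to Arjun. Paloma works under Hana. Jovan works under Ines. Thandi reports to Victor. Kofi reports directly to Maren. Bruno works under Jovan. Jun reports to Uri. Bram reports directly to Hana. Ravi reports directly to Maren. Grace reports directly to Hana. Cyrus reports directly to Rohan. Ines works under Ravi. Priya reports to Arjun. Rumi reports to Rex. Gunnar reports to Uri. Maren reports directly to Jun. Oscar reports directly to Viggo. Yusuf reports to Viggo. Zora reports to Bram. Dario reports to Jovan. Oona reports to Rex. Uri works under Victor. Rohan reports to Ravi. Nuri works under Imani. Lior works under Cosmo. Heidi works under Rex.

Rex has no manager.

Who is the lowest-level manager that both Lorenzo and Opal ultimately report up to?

Rex

Lorenzo's chain of managers is Oona, Rex. Opal's chain of managers is Hana, Arjun, Thandi, Victor, Rex. The first manager that appears in both chains is Rex.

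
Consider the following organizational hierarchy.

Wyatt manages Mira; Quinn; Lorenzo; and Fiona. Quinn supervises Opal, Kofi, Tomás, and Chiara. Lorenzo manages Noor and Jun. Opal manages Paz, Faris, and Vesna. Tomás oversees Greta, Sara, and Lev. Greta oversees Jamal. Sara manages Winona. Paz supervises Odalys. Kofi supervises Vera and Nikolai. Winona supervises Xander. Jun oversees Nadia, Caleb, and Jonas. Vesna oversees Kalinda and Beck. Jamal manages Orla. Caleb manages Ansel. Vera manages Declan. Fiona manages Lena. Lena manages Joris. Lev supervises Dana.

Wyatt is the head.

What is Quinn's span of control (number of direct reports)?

Quinn directly manages Opal, Tomás, Chiara, Kofi. That is 4 direct reports.

4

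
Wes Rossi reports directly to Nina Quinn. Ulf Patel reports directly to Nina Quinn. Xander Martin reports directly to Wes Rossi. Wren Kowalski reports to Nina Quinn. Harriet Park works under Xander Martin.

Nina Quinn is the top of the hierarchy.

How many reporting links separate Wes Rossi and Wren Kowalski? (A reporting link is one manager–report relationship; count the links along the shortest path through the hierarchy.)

2

Wes Rossi is 1 level below Nina Quinn, and Wren Kowalski is 1 level below Nina Quinn (their lowest common manager). The shortest path runs up from Wes Rossi to Nina Quinn and back down to Wren Kowalski: 1 + 1 = 2 links.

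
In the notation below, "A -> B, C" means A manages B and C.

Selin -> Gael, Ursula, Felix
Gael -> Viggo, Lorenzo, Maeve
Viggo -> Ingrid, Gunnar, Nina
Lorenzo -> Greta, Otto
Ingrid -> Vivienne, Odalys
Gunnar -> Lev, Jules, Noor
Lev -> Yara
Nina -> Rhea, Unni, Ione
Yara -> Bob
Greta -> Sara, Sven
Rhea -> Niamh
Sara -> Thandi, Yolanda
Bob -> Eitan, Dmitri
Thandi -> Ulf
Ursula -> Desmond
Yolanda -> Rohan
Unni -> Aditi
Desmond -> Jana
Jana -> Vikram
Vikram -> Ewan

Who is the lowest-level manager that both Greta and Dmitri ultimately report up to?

Gael

Greta's chain of managers is Lorenzo, Gael, Selin. Dmitri's chain of managers is Bob, Yara, Lev, Gunnar, Viggo, Gael, Selin. The first manager that appears in both chains is Gael.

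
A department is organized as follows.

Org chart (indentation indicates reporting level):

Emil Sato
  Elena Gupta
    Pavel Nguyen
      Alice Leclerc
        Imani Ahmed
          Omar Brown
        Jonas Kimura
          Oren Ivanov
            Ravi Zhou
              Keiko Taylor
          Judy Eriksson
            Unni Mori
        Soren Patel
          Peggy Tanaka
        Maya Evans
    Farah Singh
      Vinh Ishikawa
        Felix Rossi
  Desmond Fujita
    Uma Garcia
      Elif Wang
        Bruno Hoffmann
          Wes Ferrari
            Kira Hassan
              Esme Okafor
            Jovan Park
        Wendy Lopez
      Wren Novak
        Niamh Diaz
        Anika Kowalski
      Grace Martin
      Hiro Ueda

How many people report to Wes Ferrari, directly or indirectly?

3

Wes Ferrari directly manages Kira Hassan, Jovan Park. Under Kira Hassan: Esme Okafor (1). Jovan Park has no reports. So Wes Ferrari's organization is 2 direct reports plus everyone under them: 2 + 1 = 3.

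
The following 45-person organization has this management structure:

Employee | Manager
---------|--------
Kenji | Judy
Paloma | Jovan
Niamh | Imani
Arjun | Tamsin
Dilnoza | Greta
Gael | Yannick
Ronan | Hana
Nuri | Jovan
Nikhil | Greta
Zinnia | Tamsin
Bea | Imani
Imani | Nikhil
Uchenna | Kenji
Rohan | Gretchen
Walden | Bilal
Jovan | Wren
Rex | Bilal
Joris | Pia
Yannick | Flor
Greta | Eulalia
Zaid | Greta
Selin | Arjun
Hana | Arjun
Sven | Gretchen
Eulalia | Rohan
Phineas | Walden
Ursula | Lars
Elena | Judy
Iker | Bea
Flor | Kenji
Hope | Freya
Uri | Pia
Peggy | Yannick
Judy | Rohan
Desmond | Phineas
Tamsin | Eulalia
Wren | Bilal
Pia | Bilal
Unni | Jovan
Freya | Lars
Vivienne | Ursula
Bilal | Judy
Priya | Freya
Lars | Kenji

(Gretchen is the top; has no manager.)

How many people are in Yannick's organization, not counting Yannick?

2

Yannick directly manages Gael, Peggy. Gael has no reports. Peggy has no reports. So Yannick's organization is 2 direct reports plus everyone under them: 1 + 1 = 2.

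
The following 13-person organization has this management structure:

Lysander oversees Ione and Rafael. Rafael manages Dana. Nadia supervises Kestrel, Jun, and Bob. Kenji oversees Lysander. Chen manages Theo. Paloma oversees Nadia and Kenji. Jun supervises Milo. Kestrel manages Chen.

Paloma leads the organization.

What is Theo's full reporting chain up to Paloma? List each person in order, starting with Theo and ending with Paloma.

Theo -> Chen -> Kestrel -> Nadia -> Paloma

Theo reports to Chen. Chen reports to Kestrel. Kestrel reports to Nadia. Nadia reports to Paloma. Paloma is at the top.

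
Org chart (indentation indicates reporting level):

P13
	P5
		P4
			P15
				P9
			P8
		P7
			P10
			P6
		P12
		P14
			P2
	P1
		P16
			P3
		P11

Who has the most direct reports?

Direct-report counts: P13 has 2; P1 has 2; P16 has 1; P5 has 4; P14 has 1; P7 has 2; P4 has 2; P15 has 1. The largest is 4, held by P5.

P5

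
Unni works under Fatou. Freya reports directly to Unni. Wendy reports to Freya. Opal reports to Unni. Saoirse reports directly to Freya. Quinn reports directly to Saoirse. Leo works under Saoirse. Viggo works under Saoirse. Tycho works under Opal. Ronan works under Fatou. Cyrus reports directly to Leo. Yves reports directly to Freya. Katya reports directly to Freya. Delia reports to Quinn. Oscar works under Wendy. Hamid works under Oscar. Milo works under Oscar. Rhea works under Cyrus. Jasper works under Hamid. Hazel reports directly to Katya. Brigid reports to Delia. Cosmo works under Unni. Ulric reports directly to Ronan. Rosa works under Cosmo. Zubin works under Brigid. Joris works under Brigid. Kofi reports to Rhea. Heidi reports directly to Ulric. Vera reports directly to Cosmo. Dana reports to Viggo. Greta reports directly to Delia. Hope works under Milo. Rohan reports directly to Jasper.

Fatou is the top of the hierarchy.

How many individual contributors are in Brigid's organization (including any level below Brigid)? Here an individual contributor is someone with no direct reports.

The people in Brigid's organization with no one reporting to them are Joris, Zubin. That is 2.

2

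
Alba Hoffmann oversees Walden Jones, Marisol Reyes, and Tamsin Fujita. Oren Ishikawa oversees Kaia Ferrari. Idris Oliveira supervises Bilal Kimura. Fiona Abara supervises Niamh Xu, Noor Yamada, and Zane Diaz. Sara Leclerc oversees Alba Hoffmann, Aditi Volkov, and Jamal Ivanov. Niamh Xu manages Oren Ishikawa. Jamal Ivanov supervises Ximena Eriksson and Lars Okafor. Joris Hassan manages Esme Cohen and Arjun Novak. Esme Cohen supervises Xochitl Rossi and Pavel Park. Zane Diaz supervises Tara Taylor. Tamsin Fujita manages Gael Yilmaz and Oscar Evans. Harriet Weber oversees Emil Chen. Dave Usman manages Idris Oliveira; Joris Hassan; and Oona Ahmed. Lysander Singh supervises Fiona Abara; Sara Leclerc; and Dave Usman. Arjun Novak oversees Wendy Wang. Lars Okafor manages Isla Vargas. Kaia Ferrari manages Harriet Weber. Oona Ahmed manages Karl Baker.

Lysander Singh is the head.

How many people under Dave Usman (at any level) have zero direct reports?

5

The people in Dave Usman's organization with no one reporting to them are Bilal Kimura, Karl Baker, Wendy Wang, Pavel Park, Xochitl Rossi. That is 5.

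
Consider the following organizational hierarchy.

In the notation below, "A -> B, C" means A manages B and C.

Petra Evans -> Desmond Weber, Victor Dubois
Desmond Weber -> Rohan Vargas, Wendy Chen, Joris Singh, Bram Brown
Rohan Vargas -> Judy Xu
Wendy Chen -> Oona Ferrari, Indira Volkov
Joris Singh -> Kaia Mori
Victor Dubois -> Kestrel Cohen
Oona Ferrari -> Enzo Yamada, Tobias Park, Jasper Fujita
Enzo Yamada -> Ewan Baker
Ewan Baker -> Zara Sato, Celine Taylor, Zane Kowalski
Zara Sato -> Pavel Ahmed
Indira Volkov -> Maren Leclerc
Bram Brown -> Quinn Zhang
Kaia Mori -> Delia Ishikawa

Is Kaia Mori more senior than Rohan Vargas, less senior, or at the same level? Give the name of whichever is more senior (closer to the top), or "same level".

Rohan Vargas

Kaia Mori is 3 levels below Petra Evans; Rohan Vargas is 2. Rohan Vargas is higher.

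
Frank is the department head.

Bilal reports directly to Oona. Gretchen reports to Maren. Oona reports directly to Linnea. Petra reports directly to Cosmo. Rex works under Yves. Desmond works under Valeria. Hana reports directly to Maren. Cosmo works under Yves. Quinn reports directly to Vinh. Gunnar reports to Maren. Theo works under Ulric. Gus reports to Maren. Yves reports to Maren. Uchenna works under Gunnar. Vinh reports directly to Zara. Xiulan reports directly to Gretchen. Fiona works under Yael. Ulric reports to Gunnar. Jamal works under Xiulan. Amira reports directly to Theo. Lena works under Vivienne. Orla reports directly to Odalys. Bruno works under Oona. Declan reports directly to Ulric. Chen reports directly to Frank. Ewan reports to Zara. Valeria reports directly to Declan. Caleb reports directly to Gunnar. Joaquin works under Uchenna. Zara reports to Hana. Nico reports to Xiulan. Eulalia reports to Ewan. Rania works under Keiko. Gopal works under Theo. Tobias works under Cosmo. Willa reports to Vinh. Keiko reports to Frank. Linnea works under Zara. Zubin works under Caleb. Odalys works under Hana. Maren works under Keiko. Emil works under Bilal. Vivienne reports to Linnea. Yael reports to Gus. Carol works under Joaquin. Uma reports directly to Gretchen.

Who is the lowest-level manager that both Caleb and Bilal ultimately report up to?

Caleb's chain of managers is Gunnar, Maren, Keiko, Frank. Bilal's chain of managers is Oona, Linnea, Zara, Hana, Maren, Keiko, Frank. The first manager that appears in both chains is Maren.

Maren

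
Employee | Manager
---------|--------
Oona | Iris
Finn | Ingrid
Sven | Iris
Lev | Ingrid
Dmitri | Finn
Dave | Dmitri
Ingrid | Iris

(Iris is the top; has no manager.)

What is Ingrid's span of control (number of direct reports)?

2

Ingrid directly manages Finn, Lev. That is 2 direct reports.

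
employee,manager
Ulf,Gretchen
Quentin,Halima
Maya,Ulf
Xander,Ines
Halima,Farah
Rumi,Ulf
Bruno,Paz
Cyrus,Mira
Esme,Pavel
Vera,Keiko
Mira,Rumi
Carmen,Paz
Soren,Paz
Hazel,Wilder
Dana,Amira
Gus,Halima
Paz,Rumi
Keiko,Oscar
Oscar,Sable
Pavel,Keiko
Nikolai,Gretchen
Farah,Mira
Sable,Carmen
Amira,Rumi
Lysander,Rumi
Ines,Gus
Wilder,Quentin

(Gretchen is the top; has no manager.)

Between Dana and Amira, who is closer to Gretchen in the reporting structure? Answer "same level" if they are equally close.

Amira

Dana is 4 levels below Gretchen; Amira is 3. Amira is higher.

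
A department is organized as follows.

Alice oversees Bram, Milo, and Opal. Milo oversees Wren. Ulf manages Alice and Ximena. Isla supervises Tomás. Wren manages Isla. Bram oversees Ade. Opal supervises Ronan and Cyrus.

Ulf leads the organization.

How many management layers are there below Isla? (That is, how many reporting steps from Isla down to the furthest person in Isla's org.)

1

The longest chain under Isla runs Isla → Tomás, which is 1 level below Isla.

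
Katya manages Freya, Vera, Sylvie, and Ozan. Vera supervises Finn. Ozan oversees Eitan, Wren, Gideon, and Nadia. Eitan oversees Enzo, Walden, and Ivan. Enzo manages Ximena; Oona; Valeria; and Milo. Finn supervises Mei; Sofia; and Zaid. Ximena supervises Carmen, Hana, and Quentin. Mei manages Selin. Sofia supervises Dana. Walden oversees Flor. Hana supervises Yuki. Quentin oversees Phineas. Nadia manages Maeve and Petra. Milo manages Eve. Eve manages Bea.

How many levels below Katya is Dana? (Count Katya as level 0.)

4

Chain from Dana up to Katya: Dana → Sofia → Finn → Vera → Katya. That is 4 steps up, so Dana is 4 levels below Katya.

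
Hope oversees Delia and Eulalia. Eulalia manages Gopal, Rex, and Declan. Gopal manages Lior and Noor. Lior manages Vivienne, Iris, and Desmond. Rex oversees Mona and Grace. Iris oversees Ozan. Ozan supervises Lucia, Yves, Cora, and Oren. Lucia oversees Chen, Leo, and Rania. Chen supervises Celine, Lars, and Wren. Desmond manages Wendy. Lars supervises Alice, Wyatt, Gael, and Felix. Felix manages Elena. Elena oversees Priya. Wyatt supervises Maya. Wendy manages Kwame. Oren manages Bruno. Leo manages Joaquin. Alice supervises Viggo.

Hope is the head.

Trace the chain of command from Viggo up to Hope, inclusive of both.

Viggo reports to Alice. Alice reports to Lars. Lars reports to Chen. Chen reports to Lucia. Lucia reports to Ozan. Ozan reports to Iris. Iris reports to Lior. Lior reports to Gopal. Gopal reports to Eulalia. Eulalia reports to Hope. Hope is at the top.

Viggo -> Alice -> Lars -> Chen -> Lucia -> Ozan -> Iris -> Lior -> Gopal -> Eulalia -> Hope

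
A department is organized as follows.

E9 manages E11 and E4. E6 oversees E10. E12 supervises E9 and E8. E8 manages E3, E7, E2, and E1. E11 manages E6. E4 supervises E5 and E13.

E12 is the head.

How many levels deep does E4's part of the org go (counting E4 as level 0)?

The longest chain under E4 runs E4 → E13, which is 1 level below E4.

1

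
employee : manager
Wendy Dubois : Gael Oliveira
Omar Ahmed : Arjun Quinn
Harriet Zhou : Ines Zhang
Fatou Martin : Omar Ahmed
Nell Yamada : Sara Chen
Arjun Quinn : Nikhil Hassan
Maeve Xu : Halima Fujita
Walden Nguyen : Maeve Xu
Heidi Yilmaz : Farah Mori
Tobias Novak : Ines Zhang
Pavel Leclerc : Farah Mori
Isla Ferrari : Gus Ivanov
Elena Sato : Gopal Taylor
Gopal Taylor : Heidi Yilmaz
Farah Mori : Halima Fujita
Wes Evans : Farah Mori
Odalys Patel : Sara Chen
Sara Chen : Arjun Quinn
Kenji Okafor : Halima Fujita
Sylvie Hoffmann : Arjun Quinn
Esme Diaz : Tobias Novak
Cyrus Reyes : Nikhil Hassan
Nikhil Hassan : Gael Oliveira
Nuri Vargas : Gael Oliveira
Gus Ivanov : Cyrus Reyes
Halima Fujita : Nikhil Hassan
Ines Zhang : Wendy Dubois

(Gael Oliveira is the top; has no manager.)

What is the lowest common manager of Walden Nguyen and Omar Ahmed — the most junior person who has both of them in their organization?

Nikhil Hassan

Walden Nguyen's chain of managers is Maeve Xu, Halima Fujita, Nikhil Hassan, Gael Oliveira. Omar Ahmed's chain of managers is Arjun Quinn, Nikhil Hassan, Gael Oliveira. The first manager that appears in both chains is Nikhil Hassan.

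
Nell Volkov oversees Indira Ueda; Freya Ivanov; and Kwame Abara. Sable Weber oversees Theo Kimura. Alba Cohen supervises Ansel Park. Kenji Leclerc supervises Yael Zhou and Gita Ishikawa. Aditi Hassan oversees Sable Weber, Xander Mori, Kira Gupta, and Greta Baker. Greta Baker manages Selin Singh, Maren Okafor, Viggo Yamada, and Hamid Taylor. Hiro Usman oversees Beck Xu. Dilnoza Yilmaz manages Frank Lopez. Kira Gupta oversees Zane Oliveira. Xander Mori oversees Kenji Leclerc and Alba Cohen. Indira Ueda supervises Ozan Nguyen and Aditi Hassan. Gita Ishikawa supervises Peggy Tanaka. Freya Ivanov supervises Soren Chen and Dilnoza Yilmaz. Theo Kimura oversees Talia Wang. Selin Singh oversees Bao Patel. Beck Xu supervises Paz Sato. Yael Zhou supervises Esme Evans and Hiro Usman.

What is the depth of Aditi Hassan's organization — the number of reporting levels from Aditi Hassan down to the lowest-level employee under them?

6

The longest chain under Aditi Hassan runs Aditi Hassan → Xander Mori → Kenji Leclerc → Yael Zhou → Hiro Usman → Beck Xu → Paz Sato, which is 6 levels below Aditi Hassan.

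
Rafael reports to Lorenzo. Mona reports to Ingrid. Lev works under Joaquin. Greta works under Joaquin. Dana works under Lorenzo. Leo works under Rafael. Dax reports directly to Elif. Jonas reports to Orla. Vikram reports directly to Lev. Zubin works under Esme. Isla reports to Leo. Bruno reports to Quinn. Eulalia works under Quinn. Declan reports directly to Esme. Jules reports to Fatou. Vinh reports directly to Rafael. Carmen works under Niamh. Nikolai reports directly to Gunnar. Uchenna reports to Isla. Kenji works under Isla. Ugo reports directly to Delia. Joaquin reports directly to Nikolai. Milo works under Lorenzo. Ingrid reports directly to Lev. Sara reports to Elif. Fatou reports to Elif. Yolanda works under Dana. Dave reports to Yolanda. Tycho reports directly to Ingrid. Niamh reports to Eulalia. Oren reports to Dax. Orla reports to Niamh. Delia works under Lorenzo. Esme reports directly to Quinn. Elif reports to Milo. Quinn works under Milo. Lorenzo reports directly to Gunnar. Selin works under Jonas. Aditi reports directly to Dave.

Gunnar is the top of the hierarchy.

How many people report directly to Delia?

1

Delia directly manages Ugo. That is 1 direct report.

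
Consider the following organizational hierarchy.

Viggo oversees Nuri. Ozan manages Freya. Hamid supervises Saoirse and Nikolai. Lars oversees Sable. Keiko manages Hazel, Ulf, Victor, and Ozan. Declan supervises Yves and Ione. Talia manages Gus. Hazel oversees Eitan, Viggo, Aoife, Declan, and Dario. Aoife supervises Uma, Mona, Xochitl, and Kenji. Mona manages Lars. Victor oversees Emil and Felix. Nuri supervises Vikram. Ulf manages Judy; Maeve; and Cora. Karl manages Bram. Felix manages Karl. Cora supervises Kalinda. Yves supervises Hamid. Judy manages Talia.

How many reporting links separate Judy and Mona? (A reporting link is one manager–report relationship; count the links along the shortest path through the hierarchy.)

5

Judy is 2 levels below Keiko, and Mona is 3 levels below Keiko (their lowest common manager). The shortest path runs up from Judy to Keiko and back down to Mona: 2 + 3 = 5 links.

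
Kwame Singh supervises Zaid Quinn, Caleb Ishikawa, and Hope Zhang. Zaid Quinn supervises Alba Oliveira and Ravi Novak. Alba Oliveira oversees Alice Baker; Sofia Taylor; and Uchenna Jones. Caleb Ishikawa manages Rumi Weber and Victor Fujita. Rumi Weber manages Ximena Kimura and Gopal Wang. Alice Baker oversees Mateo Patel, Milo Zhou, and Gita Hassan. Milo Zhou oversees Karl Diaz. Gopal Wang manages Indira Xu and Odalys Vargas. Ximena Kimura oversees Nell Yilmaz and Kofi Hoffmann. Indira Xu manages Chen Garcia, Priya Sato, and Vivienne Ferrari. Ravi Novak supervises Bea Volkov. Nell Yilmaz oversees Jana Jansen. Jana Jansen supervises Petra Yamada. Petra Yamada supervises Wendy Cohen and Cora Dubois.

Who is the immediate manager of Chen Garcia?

Indira Xu

Chen Garcia reports directly to Indira Xu.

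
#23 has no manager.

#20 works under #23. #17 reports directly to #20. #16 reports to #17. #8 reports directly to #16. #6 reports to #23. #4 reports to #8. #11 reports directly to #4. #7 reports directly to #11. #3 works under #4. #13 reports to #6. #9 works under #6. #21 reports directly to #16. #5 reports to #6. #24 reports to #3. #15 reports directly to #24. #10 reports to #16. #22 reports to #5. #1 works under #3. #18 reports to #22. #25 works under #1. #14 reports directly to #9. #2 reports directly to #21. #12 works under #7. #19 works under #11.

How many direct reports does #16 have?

3

#16 directly manages #8, #21, #10. That is 3 direct reports.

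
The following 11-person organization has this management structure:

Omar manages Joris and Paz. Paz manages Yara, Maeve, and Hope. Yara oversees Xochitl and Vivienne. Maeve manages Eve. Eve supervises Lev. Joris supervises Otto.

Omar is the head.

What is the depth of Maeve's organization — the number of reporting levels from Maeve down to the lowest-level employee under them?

2

The longest chain under Maeve runs Maeve → Eve → Lev, which is 2 levels below Maeve.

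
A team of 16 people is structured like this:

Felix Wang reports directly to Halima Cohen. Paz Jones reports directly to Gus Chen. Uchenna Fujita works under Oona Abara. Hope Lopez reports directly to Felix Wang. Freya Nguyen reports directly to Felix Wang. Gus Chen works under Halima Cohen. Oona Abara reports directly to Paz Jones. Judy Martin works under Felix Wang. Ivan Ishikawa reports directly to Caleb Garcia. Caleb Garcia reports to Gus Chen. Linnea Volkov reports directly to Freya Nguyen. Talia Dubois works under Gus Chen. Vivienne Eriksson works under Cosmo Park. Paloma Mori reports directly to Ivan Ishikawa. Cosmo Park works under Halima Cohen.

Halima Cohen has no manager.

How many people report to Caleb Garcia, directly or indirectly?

2

Caleb Garcia directly manages Ivan Ishikawa. Under Ivan Ishikawa: Paloma Mori (1). That's 2 in total.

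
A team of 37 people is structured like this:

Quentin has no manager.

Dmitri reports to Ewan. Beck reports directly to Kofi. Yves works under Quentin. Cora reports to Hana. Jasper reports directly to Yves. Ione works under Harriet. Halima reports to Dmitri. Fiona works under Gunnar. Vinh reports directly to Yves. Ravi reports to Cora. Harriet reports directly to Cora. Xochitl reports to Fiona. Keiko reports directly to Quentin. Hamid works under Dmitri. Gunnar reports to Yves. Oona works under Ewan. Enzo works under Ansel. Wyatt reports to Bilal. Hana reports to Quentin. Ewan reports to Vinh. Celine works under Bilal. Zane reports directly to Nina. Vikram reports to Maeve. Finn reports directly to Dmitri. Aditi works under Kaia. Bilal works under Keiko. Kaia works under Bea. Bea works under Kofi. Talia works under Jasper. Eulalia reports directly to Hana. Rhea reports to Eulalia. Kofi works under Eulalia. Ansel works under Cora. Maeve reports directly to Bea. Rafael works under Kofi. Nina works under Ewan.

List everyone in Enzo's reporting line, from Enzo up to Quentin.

Enzo -> Ansel -> Cora -> Hana -> Quentin

Enzo reports to Ansel. Ansel reports to Cora. Cora reports to Hana. Hana reports to Quentin. Quentin is at the top.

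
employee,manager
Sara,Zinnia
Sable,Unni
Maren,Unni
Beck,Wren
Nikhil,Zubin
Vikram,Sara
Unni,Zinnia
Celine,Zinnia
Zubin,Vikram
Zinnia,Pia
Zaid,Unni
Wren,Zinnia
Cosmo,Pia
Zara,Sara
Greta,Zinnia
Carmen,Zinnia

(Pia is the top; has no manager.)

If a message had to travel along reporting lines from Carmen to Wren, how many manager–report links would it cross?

Carmen is 1 level below Zinnia, and Wren is 1 level below Zinnia (their lowest common manager). The shortest path runs up from Carmen to Zinnia and back down to Wren: 1 + 1 = 2 links.

2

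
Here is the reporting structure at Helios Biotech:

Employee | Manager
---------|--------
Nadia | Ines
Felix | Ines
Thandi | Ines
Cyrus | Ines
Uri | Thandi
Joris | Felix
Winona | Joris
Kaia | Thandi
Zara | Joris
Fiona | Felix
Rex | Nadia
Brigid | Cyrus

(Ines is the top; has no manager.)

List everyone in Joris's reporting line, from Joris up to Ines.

Joris reports to Felix. Felix reports to Ines. Ines is at the top.

Joris -> Felix -> Ines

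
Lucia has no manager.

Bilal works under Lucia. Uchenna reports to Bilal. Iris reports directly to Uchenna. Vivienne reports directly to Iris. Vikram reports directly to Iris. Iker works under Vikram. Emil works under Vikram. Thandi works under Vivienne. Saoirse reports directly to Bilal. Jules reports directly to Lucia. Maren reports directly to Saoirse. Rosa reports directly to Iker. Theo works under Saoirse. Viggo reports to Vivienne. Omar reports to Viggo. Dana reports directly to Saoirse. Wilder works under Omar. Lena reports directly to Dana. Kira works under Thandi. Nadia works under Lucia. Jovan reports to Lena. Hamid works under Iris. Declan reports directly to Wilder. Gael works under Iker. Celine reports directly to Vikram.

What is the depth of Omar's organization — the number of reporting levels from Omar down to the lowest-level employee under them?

The longest chain under Omar runs Omar → Wilder → Declan, which is 2 levels below Omar.

2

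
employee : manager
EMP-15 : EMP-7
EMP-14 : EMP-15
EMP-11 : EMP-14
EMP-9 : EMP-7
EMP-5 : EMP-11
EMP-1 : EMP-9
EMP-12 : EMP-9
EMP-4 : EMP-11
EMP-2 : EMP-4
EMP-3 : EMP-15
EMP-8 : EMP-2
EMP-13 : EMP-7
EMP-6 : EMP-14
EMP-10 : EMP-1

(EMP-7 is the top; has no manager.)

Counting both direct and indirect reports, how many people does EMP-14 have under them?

6

EMP-14 directly manages EMP-11, EMP-6. Under EMP-11: EMP-4, EMP-2, EMP-8, EMP-5 (4). EMP-6 has no reports. So EMP-14's organization is 2 direct reports plus everyone under them: 5 + 1 = 6.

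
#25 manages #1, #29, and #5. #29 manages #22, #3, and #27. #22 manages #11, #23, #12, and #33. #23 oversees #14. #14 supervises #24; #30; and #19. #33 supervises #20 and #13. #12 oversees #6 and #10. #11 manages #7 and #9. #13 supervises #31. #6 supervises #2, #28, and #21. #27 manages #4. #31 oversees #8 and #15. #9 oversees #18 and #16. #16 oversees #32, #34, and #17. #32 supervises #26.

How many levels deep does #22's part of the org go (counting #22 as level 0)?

The longest chain under #22 runs #22 → #11 → #9 → #16 → #32 → #26, which is 5 levels below #22.

5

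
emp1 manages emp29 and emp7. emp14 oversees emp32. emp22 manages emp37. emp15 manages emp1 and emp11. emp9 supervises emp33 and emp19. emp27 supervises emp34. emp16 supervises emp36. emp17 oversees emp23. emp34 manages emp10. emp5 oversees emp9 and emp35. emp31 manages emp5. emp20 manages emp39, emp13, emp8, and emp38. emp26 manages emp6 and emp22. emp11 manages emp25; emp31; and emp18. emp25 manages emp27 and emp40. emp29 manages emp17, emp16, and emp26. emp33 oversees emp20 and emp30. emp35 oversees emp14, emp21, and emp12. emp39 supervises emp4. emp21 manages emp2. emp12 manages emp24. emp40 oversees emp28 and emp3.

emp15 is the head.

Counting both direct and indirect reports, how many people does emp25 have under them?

emp25 directly manages emp27, emp40. Under emp27: emp34, emp10 (2). Under emp40: emp3, emp28 (2). So emp25's organization is 2 direct reports plus everyone under them: 3 + 3 = 6.

6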